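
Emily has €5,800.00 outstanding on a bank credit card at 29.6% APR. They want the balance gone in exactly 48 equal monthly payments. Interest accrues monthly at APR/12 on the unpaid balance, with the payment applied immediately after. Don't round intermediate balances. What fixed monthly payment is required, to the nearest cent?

Monthly rate r = 29.6%/12 = 2.46667% = 0.0246667.
Level-payment amortization: P = B₀·r / (1 − (1+r)^(−n)) = 5800.00·0.0246667 / (1 − 1.02467^(−48)).
Denominator 1 − (1+r)^(−48) = 0.689519167.
P = 143.067 / 0.689519167 ≈ 207.49.

€207.49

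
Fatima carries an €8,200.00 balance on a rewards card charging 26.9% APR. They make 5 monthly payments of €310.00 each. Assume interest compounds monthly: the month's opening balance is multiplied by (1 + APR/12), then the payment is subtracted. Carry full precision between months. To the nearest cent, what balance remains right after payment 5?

Monthly rate r = 26.9%/12 = 2.24167% = 0.0224167.
Each month: B ← B·(1+r) − €310.00.
Month 1: interest €183.82; balance after payment €8,073.82.
Month 2: interest €180.99; balance after payment €7,944.80.
Month 3: interest €178.10; balance after payment €7,812.90.
Month 4: interest €175.14; balance after payment €7,678.04.
Month 5: interest €172.12; balance after payment €7,540.16.

€7,540.16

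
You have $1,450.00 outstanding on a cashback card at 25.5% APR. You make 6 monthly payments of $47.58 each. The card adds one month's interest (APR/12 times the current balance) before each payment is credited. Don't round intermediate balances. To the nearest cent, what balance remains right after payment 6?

$1,343.90

Monthly rate r = 25.5%/12 = 2.125% = 0.02125.
Each month: B ← B·(1+r) − $47.58.
Month 1: interest $30.81; balance after payment $1,433.23.
Month 2: interest $30.46; balance after payment $1,416.11.
Month 3: interest $30.09; balance after payment $1,398.62.
Month 4: interest $29.72; balance after payment $1,380.76.
Month 5: interest $29.34; balance after payment $1,362.52.
Month 6: interest $28.95; balance after payment $1,343.90.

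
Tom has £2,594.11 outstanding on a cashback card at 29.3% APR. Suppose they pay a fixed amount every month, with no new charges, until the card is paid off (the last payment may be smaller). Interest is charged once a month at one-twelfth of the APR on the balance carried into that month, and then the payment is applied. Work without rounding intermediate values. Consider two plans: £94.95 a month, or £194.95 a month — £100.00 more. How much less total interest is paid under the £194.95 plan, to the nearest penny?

£1,153.73

Monthly rate r = 29.3%/12 = 2.44167% = 0.0244167.
At £94.95/mo: n = ⌈−ln(1 − rB₀/P)/ln(1+r)⌉ = 46 payments (last £56.61); total interest = total paid − £2,594.11 = £1,735.25.
At £194.95/mo: 17 payments (last £56.43); total interest £581.52.
Interest saved = £1,735.25 − £581.52 = £1,153.73.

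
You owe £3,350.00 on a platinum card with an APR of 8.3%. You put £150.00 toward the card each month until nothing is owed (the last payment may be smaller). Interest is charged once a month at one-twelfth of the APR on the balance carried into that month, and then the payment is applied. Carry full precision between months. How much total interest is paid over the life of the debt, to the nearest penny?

£301.60

Monthly rate r = 8.3%/12 = 0.691667% = 0.00691667.
Payoff takes n = ⌈−ln(1 − rB₀/P)/ln(1+r)⌉ = ⌈24.343⌉ = 25 payments; the last is £51.60.
Total paid = 24·£150.00 + £51.60 = £3,651.60.
Total interest = total paid − principal = £3,651.60 − £3,350.00 = £301.60.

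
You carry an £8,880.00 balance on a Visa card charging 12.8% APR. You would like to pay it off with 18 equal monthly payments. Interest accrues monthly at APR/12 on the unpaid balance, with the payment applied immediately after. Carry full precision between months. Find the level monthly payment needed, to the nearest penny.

Monthly rate r = 12.8%/12 = 1.06667% = 0.0106667.
Level-payment amortization: P = B₀·r / (1 − (1+r)^(−n)) = 8880.00·0.0106667 / (1 − 1.01067^(−18)).
Denominator 1 − (1+r)^(−18) = 0.173853553.
P = 94.72 / 0.173853553 ≈ 544.83.

£544.83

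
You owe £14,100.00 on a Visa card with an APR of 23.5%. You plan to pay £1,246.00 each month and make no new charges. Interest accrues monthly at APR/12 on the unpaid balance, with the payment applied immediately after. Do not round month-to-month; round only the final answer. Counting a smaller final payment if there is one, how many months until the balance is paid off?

13 months

Monthly rate r = 23.5%/12 = 1.95833% = 0.0195833.
Recurrence: B ← B·(1+r) − £1,246.00.
Month 1: interest £276.12; balance after payment £13,130.12.
Month 2: interest £257.13; balance after payment £12,141.26.
Closed form: n = −ln(1 − rB₀/P)/ln(1+r) = −ln(0.77839)/ln(1.01958) ≈ 12.918, so the balance reaches zero during payment 13.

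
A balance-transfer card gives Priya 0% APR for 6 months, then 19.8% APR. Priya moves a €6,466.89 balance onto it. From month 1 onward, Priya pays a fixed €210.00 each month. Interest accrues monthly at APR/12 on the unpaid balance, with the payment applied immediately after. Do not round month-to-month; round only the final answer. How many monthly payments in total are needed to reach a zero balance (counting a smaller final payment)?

Promo months 1–6 at r₀ = 0%/12 = 0; months 7+ at r₁ = 19.8%/12 = 0.0165.
After month 6 (no interest yet): B = €6,466.89 − 6·€210.00 = €5,206.89.
Then at r₁ with €210.00/mo: n₂ = −ln(1 − r₁·B/P)/ln(1+r₁) ≈ 32.15 → 33 more payments.

39 payments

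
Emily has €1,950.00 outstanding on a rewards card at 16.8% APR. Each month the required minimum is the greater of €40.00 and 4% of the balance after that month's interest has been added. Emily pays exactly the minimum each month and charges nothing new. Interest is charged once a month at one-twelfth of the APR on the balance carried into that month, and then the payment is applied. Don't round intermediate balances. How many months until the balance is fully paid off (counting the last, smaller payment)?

Monthly rate r = 16.8%/12 = 1.4% = 0.014.
While 4% of the post-interest balance exceeds €40.00, each month B ← (B·(1+r))·(1 − 0.04), i.e. B shrinks by the factor (1+r)·0.96 = 0.97344.
This holds for months 1–26. Entering month 27 the balance is €968.44; 4% of the post-interest balance is now below €40.00, so the flat €40.00 minimum applies from here.
From month 27 a fixed €40.00 at rate r clears €968.44 in 30 more payments. Total: 26 + 30 = 56 months.

56 months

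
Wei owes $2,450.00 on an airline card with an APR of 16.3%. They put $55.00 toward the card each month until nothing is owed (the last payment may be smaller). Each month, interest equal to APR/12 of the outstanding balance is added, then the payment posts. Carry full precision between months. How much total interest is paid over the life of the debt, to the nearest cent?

$1,337.38

Monthly rate r = 16.3%/12 = 1.35833% = 0.0135833.
Payoff takes n = ⌈−ln(1 − rB₀/P)/ln(1+r)⌉ = ⌈68.861⌉ = 69 payments; the last is $47.38.
Total paid = 68·$55.00 + $47.38 = $3,787.38.
Total interest = total paid − principal = $3,787.38 − $2,450.00 = $1,337.38.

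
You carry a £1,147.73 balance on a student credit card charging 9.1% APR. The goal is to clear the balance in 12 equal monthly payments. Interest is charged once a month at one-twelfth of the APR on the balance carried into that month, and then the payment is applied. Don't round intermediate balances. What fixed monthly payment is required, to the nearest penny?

£100.42

Monthly rate r = 9.1%/12 = 0.758333% = 0.00758333.
Level-payment amortization: P = B₀·r / (1 − (1+r)^(−n)) = 1147.73·0.00758333 / (1 − 1.00758^(−12)).
Denominator 1 − (1+r)^(−12) = 0.0866687898.
P = 8.70362 / 0.0866687898 ≈ 100.42.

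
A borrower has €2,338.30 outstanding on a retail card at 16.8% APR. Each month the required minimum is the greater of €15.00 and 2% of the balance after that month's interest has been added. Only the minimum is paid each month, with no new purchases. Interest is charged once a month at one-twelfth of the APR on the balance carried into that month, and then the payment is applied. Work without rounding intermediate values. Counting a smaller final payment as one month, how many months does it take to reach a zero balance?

Monthly rate r = 16.8%/12 = 1.4% = 0.014.
While 2% of the post-interest balance exceeds €15.00, each month B ← (B·(1+r))·(1 − 0.02), i.e. B shrinks by the factor (1+r)·0.98 = 0.99372.
This holds for months 1–183. Entering month 184 the balance is €738.27; 2% of the post-interest balance is now below €15.00, so the flat €15.00 minimum applies from here.
From month 184 a fixed €15.00 at rate r clears €738.27 in 85 more payments. Total: 183 + 85 = 268 months.

268 months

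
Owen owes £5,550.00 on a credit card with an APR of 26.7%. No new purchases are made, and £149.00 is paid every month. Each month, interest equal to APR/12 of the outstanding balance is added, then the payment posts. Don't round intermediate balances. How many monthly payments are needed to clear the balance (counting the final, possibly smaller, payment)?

81 payments

Monthly rate r = 26.7%/12 = 2.225% = 0.02225.
Recurrence: B ← B·(1+r) − £149.00.
Month 1: interest £123.49; balance after payment £5,524.49.
Month 2: interest £122.92; balance after payment £5,498.41.
Closed form: n = −ln(1 − rB₀/P)/ln(1+r) = −ln(0.17122)/ln(1.02225) ≈ 80.195, so the balance reaches zero during payment 81.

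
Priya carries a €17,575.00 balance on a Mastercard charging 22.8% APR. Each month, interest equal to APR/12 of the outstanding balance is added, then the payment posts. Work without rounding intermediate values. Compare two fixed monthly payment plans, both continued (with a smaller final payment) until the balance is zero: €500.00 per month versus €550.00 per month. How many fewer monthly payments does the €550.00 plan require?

9 fewer payments

Monthly rate r = 22.8%/12 = 1.9% = 0.019.
At €500.00/mo: n = ⌈−ln(1 − rB₀/P)/ln(1+r)⌉ = 59 payments (last €280.27); total interest = total paid − €17,575.00 = €11,705.27.
At €550.00/mo: 50 payments (last €352.63); total interest €9,727.63.
Payments saved = 59 − 50 = 9.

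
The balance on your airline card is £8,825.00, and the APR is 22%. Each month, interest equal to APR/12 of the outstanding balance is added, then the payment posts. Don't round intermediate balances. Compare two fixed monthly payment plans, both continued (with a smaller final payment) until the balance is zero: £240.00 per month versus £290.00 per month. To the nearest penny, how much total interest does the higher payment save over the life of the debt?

Monthly rate r = 22%/12 = 1.83333% = 0.0183333.
At £240.00/mo: n = ⌈−ln(1 − rB₀/P)/ln(1+r)⌉ = 62 payments (last £172.93); total interest = total paid − £8,825.00 = £5,987.93.
At £290.00/mo: 45 payments (last £269.35); total interest £4,204.35.
Interest saved = £5,987.93 − £4,204.35 = £1,783.58.

£1,783.58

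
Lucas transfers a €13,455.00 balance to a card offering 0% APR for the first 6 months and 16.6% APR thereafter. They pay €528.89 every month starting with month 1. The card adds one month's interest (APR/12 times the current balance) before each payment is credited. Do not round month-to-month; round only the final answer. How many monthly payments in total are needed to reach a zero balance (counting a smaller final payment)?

29 months

Promo months 1–6 at r₀ = 0%/12 = 0; months 7+ at r₁ = 16.6%/12 = 0.0138333.
After month 6 (no interest yet): B = €13,455.00 − 6·€528.89 = €10,281.66.
Then at r₁ with €528.89/mo: n₂ = −ln(1 − r₁·B/P)/ln(1+r₁) ≈ 22.80 → 23 more payments.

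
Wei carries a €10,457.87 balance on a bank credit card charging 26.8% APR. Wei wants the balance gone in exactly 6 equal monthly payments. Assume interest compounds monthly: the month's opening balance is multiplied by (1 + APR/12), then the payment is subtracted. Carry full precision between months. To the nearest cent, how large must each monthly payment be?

Monthly rate r = 26.8%/12 = 2.23333% = 0.0223333.
Level-payment amortization: P = B₀·r / (1 − (1+r)^(−n)) = 10457.87·0.0223333 / (1 − 1.02233^(−6)).
Denominator 1 − (1+r)^(−6) = 0.12411947.
P = 233.559 / 0.12411947 ≈ 1881.73.

€1,881.73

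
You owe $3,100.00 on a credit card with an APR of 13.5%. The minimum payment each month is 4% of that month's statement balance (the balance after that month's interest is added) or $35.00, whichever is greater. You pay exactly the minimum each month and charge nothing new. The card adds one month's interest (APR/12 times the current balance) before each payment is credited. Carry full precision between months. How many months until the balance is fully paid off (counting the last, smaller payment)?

73 months

Monthly rate r = 13.5%/12 = 1.125% = 0.01125.
While 4% of the post-interest balance exceeds $35.00, each month B ← (B·(1+r))·(1 − 0.04), i.e. B shrinks by the factor (1+r)·0.96 = 0.9708.
This holds for months 1–44. Entering month 45 the balance is $841.53; 4% of the post-interest balance is now below $35.00, so the flat $35.00 minimum applies from here.
From month 45 a fixed $35.00 at rate r clears $841.53 in 29 more payments. Total: 44 + 29 = 73 months.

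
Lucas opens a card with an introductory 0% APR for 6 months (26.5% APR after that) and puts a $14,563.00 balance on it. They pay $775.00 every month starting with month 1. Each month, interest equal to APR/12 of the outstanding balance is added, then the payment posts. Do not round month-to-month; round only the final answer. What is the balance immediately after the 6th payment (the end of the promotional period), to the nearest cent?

Promo months 1–6 at r₀ = 0%/12 = 0; months 7+ at r₁ = 26.5%/12 = 0.0220833.
After month 6 (no interest yet): B = $14,563.00 − 6·$775.00 = $9,913.00.

$9,913.00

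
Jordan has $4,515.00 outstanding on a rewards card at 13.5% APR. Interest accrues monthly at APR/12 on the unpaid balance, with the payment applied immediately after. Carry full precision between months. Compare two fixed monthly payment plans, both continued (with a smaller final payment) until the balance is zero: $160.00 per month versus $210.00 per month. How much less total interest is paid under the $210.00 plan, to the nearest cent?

$264.41

Monthly rate r = 13.5%/12 = 1.125% = 0.01125.
At $160.00/mo: n = ⌈−ln(1 − rB₀/P)/ln(1+r)⌉ = 35 payments (last $22.58); total interest = total paid − $4,515.00 = $947.58.
At $210.00/mo: 25 payments (last $158.17); total interest $683.17.
Interest saved = $947.58 − $683.17 = $264.41.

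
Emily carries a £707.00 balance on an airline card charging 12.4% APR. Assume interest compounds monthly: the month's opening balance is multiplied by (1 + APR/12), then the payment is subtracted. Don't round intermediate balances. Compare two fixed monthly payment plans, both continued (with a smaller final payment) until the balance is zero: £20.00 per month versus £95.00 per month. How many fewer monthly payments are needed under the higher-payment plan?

37 fewer payments

Monthly rate r = 12.4%/12 = 1.03333% = 0.0103333.
At £20.00/mo: n = ⌈−ln(1 − rB₀/P)/ln(1+r)⌉ = 45 payments (last £4.38); total interest = total paid − £707.00 = £177.38.
At £95.00/mo: 8 payments (last £74.54); total interest £32.54.
Payments saved = 45 − 8 = 37.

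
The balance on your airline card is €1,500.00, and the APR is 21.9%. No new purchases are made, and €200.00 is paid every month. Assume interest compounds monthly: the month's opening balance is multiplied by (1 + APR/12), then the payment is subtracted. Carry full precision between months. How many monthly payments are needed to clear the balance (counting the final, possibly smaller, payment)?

Monthly rate r = 21.9%/12 = 1.825% = 0.01825.
Recurrence: B ← B·(1+r) − €200.00.
Month 1: interest €27.38; balance after payment €1,327.38.
Month 2: interest €24.22; balance after payment €1,151.60.
Closed form: n = −ln(1 − rB₀/P)/ln(1+r) = −ln(0.86313)/ln(1.01825) ≈ 8.139, so the balance reaches zero during payment 9.

9 months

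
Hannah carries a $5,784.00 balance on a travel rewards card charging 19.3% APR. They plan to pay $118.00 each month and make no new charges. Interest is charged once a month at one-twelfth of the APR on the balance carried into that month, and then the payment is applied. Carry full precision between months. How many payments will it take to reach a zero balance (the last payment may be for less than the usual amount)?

Monthly rate r = 19.3%/12 = 1.60833% = 0.0160833.
Recurrence: B ← B·(1+r) − $118.00.
Month 1: interest $93.03; balance after payment $5,759.03.
Month 2: interest $92.62; balance after payment $5,733.65.
Closed form: n = −ln(1 − rB₀/P)/ln(1+r) = −ln(0.21164)/ln(1.01608) ≈ 97.325, so the balance reaches zero during payment 98.

98 months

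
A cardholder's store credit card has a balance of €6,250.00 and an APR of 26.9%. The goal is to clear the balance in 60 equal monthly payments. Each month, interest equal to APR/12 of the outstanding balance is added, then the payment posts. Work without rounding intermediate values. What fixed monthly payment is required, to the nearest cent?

€190.47

Monthly rate r = 26.9%/12 = 2.24167% = 0.0224167.
Level-payment amortization: P = B₀·r / (1 − (1+r)^(−n)) = 6250.00·0.0224167 / (1 − 1.02242^(−60)).
Denominator 1 − (1+r)^(−60) = 0.735561445.
P = 140.104 / 0.735561445 ≈ 190.47.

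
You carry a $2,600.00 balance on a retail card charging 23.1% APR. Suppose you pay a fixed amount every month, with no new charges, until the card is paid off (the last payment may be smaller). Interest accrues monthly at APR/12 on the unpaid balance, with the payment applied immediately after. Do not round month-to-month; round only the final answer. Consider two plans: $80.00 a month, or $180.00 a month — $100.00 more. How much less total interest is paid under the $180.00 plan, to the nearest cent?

$1,046.60

Monthly rate r = 23.1%/12 = 1.925% = 0.01925.
At $80.00/mo: n = ⌈−ln(1 − rB₀/P)/ln(1+r)⌉ = 52 payments (last $42.47); total interest = total paid − $2,600.00 = $1,522.47.
At $180.00/mo: 18 payments (last $15.87); total interest $475.87.
Interest saved = $1,522.47 − $475.87 = $1,046.60.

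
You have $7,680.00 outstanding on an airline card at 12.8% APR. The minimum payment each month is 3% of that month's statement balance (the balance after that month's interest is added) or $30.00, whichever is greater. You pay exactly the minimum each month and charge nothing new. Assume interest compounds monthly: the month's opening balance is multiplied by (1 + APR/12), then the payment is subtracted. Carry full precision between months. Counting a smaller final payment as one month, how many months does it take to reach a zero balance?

145 months

Monthly rate r = 12.8%/12 = 1.06667% = 0.0106667.
While 3% of the post-interest balance exceeds $30.00, each month B ← (B·(1+r))·(1 − 0.03), i.e. B shrinks by the factor (1+r)·0.97 = 0.98035.
This holds for months 1–104. Entering month 105 the balance is $974.65; 3% of the post-interest balance is now below $30.00, so the flat $30.00 minimum applies from here.
From month 105 a fixed $30.00 at rate r clears $974.65 in 41 more payments. Total: 104 + 41 = 145 months.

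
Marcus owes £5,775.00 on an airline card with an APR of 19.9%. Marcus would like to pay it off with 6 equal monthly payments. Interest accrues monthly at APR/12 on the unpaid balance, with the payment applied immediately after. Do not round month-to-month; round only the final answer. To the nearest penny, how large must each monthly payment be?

Monthly rate r = 19.9%/12 = 1.65833% = 0.0165833.
Level-payment amortization: P = B₀·r / (1 − (1+r)^(−n)) = 5775.00·0.0165833 / (1 − 1.01658^(−6)).
Denominator 1 − (1+r)^(−6) = 0.0939710214.
P = 95.7687 / 0.0939710214 ≈ 1019.13.

£1,019.13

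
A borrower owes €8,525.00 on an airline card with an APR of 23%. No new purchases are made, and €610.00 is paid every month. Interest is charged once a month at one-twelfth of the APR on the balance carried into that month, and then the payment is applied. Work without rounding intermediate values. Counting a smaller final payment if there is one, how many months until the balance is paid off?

17 payments

Monthly rate r = 23%/12 = 1.91667% = 0.0191667.
Recurrence: B ← B·(1+r) − €610.00.
Month 1: interest €163.40; balance after payment €8,078.40.
Month 2: interest €154.84; balance after payment €7,623.23.
Closed form: n = −ln(1 − rB₀/P)/ln(1+r) = −ln(0.73214)/ln(1.01917) ≈ 16.423, so the balance reaches zero during payment 17.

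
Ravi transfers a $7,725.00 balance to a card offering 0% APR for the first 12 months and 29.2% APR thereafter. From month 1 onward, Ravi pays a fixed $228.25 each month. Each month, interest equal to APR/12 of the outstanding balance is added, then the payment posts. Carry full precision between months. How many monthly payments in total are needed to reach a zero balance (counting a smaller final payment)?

44 months

Promo months 1–12 at r₀ = 0%/12 = 0; months 13+ at r₁ = 29.2%/12 = 0.0243333.
After month 12 (no interest yet): B = $7,725.00 − 12·$228.25 = $4,986.00.
Then at r₁ with $228.25/mo: n₂ = −ln(1 − r₁·B/P)/ln(1+r₁) ≈ 31.54 → 32 more payments.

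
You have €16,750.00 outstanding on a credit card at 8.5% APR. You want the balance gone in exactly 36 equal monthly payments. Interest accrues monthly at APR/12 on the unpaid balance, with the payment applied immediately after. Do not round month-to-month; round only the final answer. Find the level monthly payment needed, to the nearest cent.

€528.76

Monthly rate r = 8.5%/12 = 0.708333% = 0.00708333.
Level-payment amortization: P = B₀·r / (1 − (1+r)^(−n)) = 16750.00·0.00708333 / (1 − 1.00708^(−36)).
Denominator 1 − (1+r)^(−36) = 0.22438663.
P = 118.646 / 0.22438663 ≈ 528.76.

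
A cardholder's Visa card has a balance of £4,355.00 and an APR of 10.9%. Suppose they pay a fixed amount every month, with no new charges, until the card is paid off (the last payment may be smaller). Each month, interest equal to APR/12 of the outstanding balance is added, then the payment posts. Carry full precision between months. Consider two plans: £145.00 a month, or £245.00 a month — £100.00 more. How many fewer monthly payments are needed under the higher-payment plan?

Monthly rate r = 10.9%/12 = 0.908333% = 0.00908333.
At £145.00/mo: n = ⌈−ln(1 − rB₀/P)/ln(1+r)⌉ = 36 payments (last £33.64); total interest = total paid − £4,355.00 = £753.64.
At £245.00/mo: 20 payments (last £116.51); total interest £416.51.
Payments saved = 36 − 20 = 16.

16 fewer payments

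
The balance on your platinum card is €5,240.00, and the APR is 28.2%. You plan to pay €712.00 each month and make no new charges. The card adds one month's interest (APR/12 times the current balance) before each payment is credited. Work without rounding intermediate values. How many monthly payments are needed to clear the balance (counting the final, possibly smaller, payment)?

9 months

Monthly rate r = 28.2%/12 = 2.35% = 0.0235.
Recurrence: B ← B·(1+r) − €712.00.
Month 1: interest €123.14; balance after payment €4,651.14.
Month 2: interest €109.30; balance after payment €4,048.44.
Closed form: n = −ln(1 − rB₀/P)/ln(1+r) = −ln(0.82705)/ln(1.0235) ≈ 8.175, so the balance reaches zero during payment 9.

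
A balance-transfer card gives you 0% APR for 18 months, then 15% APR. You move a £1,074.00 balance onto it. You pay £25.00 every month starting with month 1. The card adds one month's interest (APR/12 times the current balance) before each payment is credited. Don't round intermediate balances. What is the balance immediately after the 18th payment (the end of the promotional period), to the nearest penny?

Promo months 1–18 at r₀ = 0%/12 = 0; months 19+ at r₁ = 15%/12 = 0.0125.
After month 18 (no interest yet): B = £1,074.00 − 18·£25.00 = £624.00.

£624.00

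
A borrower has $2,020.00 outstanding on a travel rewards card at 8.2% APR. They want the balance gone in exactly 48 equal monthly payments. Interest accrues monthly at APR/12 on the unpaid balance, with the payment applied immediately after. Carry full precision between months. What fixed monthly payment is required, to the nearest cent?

Monthly rate r = 8.2%/12 = 0.683333% = 0.00683333.
Level-payment amortization: P = B₀·r / (1 − (1+r)^(−n)) = 2020.00·0.00683333 / (1 − 1.00683^(−48)).
Denominator 1 − (1+r)^(−48) = 0.278832904.
P = 13.8033 / 0.278832904 ≈ 49.50.

$49.50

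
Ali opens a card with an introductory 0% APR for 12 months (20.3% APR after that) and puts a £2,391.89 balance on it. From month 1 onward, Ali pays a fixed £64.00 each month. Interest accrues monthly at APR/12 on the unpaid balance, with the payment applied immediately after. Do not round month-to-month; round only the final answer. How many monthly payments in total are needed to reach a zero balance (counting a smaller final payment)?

46 months

Promo months 1–12 at r₀ = 0%/12 = 0; months 13+ at r₁ = 20.3%/12 = 0.0169167.
After month 12 (no interest yet): B = £2,391.89 − 12·£64.00 = £1,623.89.
Then at r₁ with £64.00/mo: n₂ = −ln(1 − r₁·B/P)/ln(1+r₁) ≈ 33.43 → 34 more payments.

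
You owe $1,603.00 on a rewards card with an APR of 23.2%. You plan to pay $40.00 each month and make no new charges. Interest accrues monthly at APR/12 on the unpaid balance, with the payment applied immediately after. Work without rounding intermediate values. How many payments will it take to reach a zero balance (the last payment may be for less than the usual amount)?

Monthly rate r = 23.2%/12 = 1.93333% = 0.0193333.
Recurrence: B ← B·(1+r) − $40.00.
Month 1: interest $30.99; balance after payment $1,593.99.
Month 2: interest $30.82; balance after payment $1,584.81.
Closed form: n = −ln(1 − rB₀/P)/ln(1+r) = −ln(0.22522)/ln(1.01933) ≈ 77.848, so the balance reaches zero during payment 78.

78 months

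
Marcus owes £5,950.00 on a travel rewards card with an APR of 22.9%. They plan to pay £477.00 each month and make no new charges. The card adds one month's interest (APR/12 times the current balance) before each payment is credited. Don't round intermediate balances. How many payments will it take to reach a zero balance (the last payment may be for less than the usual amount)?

15 payments

Monthly rate r = 22.9%/12 = 1.90833% = 0.0190833.
Recurrence: B ← B·(1+r) − £477.00.
Month 1: interest £113.55; balance after payment £5,586.55.
Month 2: interest £106.61; balance after payment £5,216.16.
Closed form: n = −ln(1 − rB₀/P)/ln(1+r) = −ln(0.76196)/ln(1.01908) ≈ 14.382, so the balance reaches zero during payment 15.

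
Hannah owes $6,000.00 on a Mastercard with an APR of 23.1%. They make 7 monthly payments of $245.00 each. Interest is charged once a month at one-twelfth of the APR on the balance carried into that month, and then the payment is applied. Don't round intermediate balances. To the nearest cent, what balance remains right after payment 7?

$5,039.44

Monthly rate r = 23.1%/12 = 1.925% = 0.01925.
Each month: B ← B·(1+r) − $245.00.
Month 1: interest $115.50; balance after payment $5,870.50.
Month 2: interest $113.01; balance after payment $5,738.51.
Month 3: interest $110.47; balance after payment $5,603.97.
Month 4: interest $107.88; balance after payment $5,466.85.
Month 5: interest $105.24; balance after payment $5,327.09.
Month 6: interest $102.55; balance after payment $5,184.63.
Month 7: interest $99.80; balance after payment $5,039.44.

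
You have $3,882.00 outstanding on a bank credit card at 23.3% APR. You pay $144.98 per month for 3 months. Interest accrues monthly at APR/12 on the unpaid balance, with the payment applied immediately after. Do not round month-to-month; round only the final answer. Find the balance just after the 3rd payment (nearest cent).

Monthly rate r = 23.3%/12 = 1.94167% = 0.0194167.
Each month: B ← B·(1+r) − $144.98.
Month 1: interest $75.38; balance after payment $3,812.40.
Month 2: interest $74.02; balance after payment $3,741.44.
Month 3: interest $72.65; balance after payment $3,669.11.

$3,669.11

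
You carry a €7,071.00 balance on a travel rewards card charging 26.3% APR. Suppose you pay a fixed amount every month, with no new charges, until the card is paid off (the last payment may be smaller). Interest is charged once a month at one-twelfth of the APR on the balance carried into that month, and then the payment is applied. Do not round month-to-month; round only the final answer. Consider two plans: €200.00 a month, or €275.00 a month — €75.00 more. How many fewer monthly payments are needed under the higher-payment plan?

30 fewer payments

Monthly rate r = 26.3%/12 = 2.19167% = 0.0219167.
At €200.00/mo: n = ⌈−ln(1 − rB₀/P)/ln(1+r)⌉ = 69 payments (last €155.48); total interest = total paid − €7,071.00 = €6,684.48.
At €275.00/mo: 39 payments (last €66.69); total interest €3,445.69.
Payments saved = 69 − 39 = 30.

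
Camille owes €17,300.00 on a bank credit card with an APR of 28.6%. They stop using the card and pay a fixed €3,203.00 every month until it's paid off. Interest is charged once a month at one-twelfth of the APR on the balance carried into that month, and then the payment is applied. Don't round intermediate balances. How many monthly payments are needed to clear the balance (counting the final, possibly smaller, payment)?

6 payments

Monthly rate r = 28.6%/12 = 2.38333% = 0.0238333.
Recurrence: B ← B·(1+r) − €3,203.00.
Month 1: interest €412.32; balance after payment €14,509.32.
Month 2: interest €345.81; balance after payment €11,652.12.
Month 3: interest €277.71; balance after payment €8,726.83.
Month 4: interest €207.99; balance after payment €5,731.82.
Month 5: interest €136.61; balance after payment €2,665.43.
Month 6: interest €63.53; balance after payment €0.00.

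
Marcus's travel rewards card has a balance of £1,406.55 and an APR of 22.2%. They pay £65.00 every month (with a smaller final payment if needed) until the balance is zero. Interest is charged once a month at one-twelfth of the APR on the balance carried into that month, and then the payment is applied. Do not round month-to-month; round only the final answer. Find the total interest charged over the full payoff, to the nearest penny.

Monthly rate r = 22.2%/12 = 1.85% = 0.0185.
Payoff takes n = ⌈−ln(1 − rB₀/P)/ln(1+r)⌉ = ⌈27.896⌉ = 28 payments; the last is £58.32.
Total paid = 27·£65.00 + £58.32 = £1,813.32.
Total interest = total paid − principal = £1,813.32 − £1,406.55 = £406.77.

£406.77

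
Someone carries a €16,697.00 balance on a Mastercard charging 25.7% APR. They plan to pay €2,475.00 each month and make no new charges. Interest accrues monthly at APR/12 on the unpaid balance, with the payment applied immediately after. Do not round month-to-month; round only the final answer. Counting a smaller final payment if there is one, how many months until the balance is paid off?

8 payments

Monthly rate r = 25.7%/12 = 2.14167% = 0.0214167.
Recurrence: B ← B·(1+r) − €2,475.00.
Month 1: interest €357.59; balance after payment €14,579.59.
Month 2: interest €312.25; balance after payment €12,416.84.
Closed form: n = −ln(1 − rB₀/P)/ln(1+r) = −ln(0.85552)/ln(1.02142) ≈ 7.364, so the balance reaches zero during payment 8.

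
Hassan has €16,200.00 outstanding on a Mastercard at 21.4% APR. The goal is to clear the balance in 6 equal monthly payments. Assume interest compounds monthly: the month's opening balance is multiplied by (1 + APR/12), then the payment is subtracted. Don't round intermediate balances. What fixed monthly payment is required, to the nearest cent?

€2,871.01

Monthly rate r = 21.4%/12 = 1.78333% = 0.0178333.
Level-payment amortization: P = B₀·r / (1 − (1+r)^(−n)) = 16200.00·0.0178333 / (1 − 1.01783^(−6)).
Denominator 1 − (1+r)^(−6) = 0.100626717.
P = 288.9 / 0.100626717 ≈ 2871.01.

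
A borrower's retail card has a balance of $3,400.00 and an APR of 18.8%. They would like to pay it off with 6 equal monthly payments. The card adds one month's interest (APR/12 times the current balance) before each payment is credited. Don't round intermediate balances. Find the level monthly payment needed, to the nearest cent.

$598.14

Monthly rate r = 18.8%/12 = 1.56667% = 0.0156667.
Level-payment amortization: P = B₀·r / (1 − (1+r)^(−n)) = 3400.00·0.0156667 / (1 − 1.01567^(−6)).
Denominator 1 − (1+r)^(−6) = 0.0890536438.
P = 53.2667 / 0.0890536438 ≈ 598.14.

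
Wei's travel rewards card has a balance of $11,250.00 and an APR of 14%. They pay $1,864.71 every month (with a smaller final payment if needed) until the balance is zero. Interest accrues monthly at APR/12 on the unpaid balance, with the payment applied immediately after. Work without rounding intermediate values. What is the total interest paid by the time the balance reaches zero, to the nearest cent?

$485.70

Monthly rate r = 14%/12 = 1.16667% = 0.0116667.
Payoff takes n = ⌈−ln(1 − rB₀/P)/ln(1+r)⌉ = ⌈6.292⌉ = 7 payments; the last is $547.44.
Total paid = 6·$1,864.71 + $547.44 = $11,735.70.
Total interest = total paid − principal = $11,735.70 − $11,250.00 = $485.70.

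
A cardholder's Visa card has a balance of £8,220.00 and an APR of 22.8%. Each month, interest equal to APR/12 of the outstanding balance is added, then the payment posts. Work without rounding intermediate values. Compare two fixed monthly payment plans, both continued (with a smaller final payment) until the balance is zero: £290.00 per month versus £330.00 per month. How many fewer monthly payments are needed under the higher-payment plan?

Monthly rate r = 22.8%/12 = 1.9% = 0.019.
At £290.00/mo: n = ⌈−ln(1 − rB₀/P)/ln(1+r)⌉ = 42 payments (last £26.32); total interest = total paid − £8,220.00 = £3,696.32.
At £330.00/mo: 35 payments (last £20.04); total interest £3,020.04.
Payments saved = 42 − 35 = 7.

7 fewer payments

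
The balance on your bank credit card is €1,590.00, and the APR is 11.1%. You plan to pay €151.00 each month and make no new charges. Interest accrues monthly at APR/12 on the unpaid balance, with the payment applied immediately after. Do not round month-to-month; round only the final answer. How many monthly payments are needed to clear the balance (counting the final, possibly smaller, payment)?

Monthly rate r = 11.1%/12 = 0.925% = 0.00925.
Recurrence: B ← B·(1+r) − €151.00.
Month 1: interest €14.71; balance after payment €1,453.71.
Month 2: interest €13.45; balance after payment €1,316.15.
Closed form: n = −ln(1 − rB₀/P)/ln(1+r) = −ln(0.9026)/ln(1.00925) ≈ 11.130, so the balance reaches zero during payment 12.

12 payments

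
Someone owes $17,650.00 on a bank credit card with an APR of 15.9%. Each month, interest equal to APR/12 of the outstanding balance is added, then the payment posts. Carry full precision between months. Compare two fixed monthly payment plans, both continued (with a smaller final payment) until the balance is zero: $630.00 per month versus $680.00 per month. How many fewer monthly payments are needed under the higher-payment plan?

3 fewer payments

Monthly rate r = 15.9%/12 = 1.325% = 0.01325.
At $630.00/mo: n = ⌈−ln(1 − rB₀/P)/ln(1+r)⌉ = 36 payments (last $156.51); total interest = total paid − $17,650.00 = $4,556.51.
At $680.00/mo: 33 payments (last $13.00); total interest $4,123.00.
Payments saved = 36 − 33 = 3.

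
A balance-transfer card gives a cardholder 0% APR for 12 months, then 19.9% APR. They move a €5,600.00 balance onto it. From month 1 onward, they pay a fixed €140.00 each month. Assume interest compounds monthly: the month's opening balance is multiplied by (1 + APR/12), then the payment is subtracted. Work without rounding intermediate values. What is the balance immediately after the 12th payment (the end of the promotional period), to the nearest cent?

Promo months 1–12 at r₀ = 0%/12 = 0; months 13+ at r₁ = 19.9%/12 = 0.0165833.
After month 12 (no interest yet): B = €5,600.00 − 12·€140.00 = €3,920.00.

€3,920.00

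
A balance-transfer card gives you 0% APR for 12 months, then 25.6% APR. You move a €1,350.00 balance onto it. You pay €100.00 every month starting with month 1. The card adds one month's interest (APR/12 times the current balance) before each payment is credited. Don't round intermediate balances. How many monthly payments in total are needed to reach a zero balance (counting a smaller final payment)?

14 months

Promo months 1–12 at r₀ = 0%/12 = 0; months 13+ at r₁ = 25.6%/12 = 0.0213333.
After month 12 (no interest yet): B = €1,350.00 − 12·€100.00 = €150.00.
Then at r₁ with €100.00/mo: n₂ = −ln(1 − r₁·B/P)/ln(1+r₁) ≈ 1.54 → 2 more payments.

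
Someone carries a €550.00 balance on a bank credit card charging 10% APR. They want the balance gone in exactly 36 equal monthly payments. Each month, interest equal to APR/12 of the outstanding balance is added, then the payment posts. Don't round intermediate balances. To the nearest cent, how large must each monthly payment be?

€17.75

Monthly rate r = 10%/12 = 0.833333% = 0.00833333.
Level-payment amortization: P = B₀·r / (1 − (1+r)^(−n)) = 550.00·0.00833333 / (1 − 1.00833^(−36)).
Denominator 1 − (1+r)^(−36) = 0.258260297.
P = 4.58333 / 0.258260297 ≈ 17.75.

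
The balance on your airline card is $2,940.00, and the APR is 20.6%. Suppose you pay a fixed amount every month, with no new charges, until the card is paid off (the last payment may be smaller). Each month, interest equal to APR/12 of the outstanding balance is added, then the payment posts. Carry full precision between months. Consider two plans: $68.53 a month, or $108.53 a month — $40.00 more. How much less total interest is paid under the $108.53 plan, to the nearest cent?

Monthly rate r = 20.6%/12 = 1.71667% = 0.0171667.
At $68.53/mo: n = ⌈−ln(1 − rB₀/P)/ln(1+r)⌉ = 79 payments (last $24.03); total interest = total paid − $2,940.00 = $2,429.37.
At $108.53/mo: 37 payments (last $81.75); total interest $1,048.83.
Interest saved = $2,429.37 − $1,048.83 = $1,380.54.

$1,380.54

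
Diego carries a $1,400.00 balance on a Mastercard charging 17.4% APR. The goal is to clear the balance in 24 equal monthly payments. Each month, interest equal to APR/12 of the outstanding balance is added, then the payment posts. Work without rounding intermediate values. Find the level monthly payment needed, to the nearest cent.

Monthly rate r = 17.4%/12 = 1.45% = 0.0145.
Level-payment amortization: P = B₀·r / (1 − (1+r)^(−n)) = 1400.00·0.0145 / (1 − 1.0145^(−24)).
Denominator 1 − (1+r)^(−24) = 0.292134466.
P = 20.3 / 0.292134466 ≈ 69.49.

$69.49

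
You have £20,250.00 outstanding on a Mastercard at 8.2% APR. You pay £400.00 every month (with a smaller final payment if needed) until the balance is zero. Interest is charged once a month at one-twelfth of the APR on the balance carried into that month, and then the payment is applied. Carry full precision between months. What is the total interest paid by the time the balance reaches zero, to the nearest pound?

Monthly rate r = 8.2%/12 = 0.683333% = 0.00683333.
Payoff takes n = ⌈−ln(1 − rB₀/P)/ln(1+r)⌉ = ⌈62.342⌉ = 63 payments; the last is £136.97.
Total paid = 62·£400.00 + £136.97 = £24,936.97.
Total interest = total paid − principal = £24,936.97 − £20,250.00 = £4,686.97.

£4,687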